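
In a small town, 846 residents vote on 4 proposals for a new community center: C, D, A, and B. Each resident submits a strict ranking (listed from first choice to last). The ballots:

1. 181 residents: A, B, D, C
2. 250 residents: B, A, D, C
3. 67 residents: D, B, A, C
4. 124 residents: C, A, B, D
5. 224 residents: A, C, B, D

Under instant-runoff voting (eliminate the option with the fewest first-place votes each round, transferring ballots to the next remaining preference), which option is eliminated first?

D

Round 1: C 124, D 67, A 405, B 250. Eliminate D.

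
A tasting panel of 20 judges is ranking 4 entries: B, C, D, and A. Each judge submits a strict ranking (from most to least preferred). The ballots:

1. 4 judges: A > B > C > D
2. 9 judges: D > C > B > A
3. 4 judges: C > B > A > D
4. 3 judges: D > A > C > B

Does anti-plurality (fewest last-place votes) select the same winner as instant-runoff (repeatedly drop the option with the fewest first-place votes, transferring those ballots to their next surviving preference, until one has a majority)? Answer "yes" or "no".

Anti-plurality — last-place votes: B 3, C 0, D 8, A 9. Winner: C.
Instant-runoff — R1 B 0, C 4, D 12, A 4 (D winner). Winner: D.
The two methods disagree.

no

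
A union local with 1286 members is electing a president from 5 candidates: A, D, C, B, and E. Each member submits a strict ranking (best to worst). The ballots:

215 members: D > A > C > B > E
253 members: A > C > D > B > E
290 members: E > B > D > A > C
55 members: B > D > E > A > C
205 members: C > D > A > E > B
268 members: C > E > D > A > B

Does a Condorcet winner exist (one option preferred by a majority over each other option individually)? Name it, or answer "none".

none

Checking pairwise contests:
D beats A 1033–253.
C beats D 726–560.
A beats C 813–473.
A beats B 941–345.
A beats E 673–613.
Every option loses at least one head-to-head, so there is no Condorcet winner.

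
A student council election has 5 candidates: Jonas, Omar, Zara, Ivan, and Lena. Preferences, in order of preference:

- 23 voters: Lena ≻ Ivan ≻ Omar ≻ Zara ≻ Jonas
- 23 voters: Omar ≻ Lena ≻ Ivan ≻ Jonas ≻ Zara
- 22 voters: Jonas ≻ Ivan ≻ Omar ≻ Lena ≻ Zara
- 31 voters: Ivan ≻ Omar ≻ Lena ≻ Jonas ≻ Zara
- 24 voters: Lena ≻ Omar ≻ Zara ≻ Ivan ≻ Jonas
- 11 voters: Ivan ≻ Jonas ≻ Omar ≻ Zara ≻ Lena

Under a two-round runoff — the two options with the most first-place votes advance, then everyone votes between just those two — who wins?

Lena

Round 1 first-place votes: Jonas 22, Omar 23, Zara 0, Ivan 42, Lena 47.
Lena and Ivan advance.
Runoff: Lena is preferred to Ivan by 70 voters; Ivan by 64.
Lena wins the runoff.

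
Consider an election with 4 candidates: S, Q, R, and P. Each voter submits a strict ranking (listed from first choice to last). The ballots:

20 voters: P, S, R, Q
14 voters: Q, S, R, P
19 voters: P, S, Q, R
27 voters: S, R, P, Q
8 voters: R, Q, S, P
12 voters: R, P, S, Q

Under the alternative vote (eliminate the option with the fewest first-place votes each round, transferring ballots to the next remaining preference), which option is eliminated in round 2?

R

Round 1: S 27, Q 14, R 20, P 39. Eliminate Q.
Round 2: S 41, R 20, P 39. Eliminate R.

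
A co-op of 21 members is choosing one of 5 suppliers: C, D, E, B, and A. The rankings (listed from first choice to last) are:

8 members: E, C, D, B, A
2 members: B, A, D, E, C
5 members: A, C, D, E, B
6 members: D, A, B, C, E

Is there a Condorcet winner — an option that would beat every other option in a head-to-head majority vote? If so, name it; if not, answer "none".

Checking pairwise contests:
A beats C 13–8.
C beats D 13–8.
C beats E 11–10.
C beats B 13–8.
D beats A 14–7.
Every option loses at least one head-to-head, so there is no Condorcet winner.

none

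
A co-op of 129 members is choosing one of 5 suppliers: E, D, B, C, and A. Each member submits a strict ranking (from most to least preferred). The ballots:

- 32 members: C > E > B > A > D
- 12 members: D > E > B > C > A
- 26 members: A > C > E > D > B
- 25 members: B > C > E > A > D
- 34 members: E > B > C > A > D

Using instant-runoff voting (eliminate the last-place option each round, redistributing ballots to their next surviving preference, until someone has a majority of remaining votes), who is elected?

C

Round 1: E 34, D 12, B 25, C 32, A 26. Eliminate D.
Round 2: E 46, B 25, C 32, A 26. Eliminate B.
Round 3: E 46, C 57, A 26. Eliminate A.
Round 4: E 46, C 83. C has a majority.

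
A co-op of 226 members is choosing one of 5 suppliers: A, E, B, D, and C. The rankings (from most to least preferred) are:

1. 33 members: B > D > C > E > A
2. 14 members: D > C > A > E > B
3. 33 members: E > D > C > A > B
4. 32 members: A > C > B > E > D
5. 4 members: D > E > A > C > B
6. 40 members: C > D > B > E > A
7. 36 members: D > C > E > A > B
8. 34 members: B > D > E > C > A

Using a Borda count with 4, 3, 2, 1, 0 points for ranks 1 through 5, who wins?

A: 33·0 + 14·2 + 33·1 + 32·4 + 4·2 + 40·0 + 36·1 + 34·0 = 233
E: 33·1 + 14·1 + 33·4 + 32·1 + 4·3 + 40·1 + 36·2 + 34·2 = 403
B: 33·4 + 14·0 + 33·0 + 32·2 + 4·0 + 40·2 + 36·0 + 34·4 = 412
D: 33·3 + 14·4 + 33·3 + 32·0 + 4·4 + 40·3 + 36·4 + 34·3 = 636
C: 33·2 + 14·3 + 33·2 + 32·3 + 4·1 + 40·4 + 36·3 + 34·1 = 576
D has the highest Borda score (636).

D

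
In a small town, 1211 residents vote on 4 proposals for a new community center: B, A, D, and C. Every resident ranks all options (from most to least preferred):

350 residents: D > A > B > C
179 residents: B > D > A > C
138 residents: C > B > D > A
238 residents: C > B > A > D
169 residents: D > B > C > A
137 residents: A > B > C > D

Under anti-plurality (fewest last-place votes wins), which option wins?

B

Last-place votes: B 0, A 307, D 375, C 529.
B is ranked last by the fewest voters, so B wins.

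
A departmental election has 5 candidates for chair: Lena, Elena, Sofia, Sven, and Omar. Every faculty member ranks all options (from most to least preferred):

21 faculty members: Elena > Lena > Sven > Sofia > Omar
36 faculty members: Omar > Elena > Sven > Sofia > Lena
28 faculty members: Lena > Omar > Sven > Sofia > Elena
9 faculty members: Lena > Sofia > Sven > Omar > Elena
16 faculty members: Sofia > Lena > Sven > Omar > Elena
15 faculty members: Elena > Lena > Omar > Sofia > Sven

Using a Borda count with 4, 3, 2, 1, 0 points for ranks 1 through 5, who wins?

Lena: 21·3 + 36·0 + 28·4 + 9·4 + 16·3 + 15·3 = 304
Elena: 21·4 + 36·3 + 28·0 + 9·0 + 16·0 + 15·4 = 252
Sofia: 21·1 + 36·1 + 28·1 + 9·3 + 16·4 + 15·1 = 191
Sven: 21·2 + 36·2 + 28·2 + 9·2 + 16·2 + 15·0 = 220
Omar: 21·0 + 36·4 + 28·3 + 9·1 + 16·1 + 15·2 = 283
Lena has the highest Borda score (304).

Lena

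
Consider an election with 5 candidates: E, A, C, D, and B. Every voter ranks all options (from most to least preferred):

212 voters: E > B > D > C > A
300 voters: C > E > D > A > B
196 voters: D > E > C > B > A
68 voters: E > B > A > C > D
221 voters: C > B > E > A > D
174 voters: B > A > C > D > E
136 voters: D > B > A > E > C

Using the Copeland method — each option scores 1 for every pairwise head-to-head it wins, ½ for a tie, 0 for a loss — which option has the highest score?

C

E: beats A, D, and B; loses to C → score 3.
A: loses to E, C, D, and B → score 0.
C: beats E, A, D, and B → score 4.
D: beats A; loses to E, C, and B → score 1.
B: beats A and D; loses to E and C → score 2.
C has the best pairwise record.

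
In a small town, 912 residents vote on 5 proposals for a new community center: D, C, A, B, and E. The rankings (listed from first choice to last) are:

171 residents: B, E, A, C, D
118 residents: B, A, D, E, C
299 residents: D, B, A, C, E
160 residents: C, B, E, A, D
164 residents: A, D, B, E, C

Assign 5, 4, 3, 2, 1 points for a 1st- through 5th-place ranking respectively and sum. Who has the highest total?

B

D: 171·1 + 118·3 + 299·5 + 160·1 + 164·4 = 2836
C: 171·2 + 118·1 + 299·2 + 160·5 + 164·1 = 2022
A: 171·3 + 118·4 + 299·3 + 160·2 + 164·5 = 3022
B: 171·5 + 118·5 + 299·4 + 160·4 + 164·3 = 3773
E: 171·4 + 118·2 + 299·1 + 160·3 + 164·2 = 2027
B has the highest Borda score (3773).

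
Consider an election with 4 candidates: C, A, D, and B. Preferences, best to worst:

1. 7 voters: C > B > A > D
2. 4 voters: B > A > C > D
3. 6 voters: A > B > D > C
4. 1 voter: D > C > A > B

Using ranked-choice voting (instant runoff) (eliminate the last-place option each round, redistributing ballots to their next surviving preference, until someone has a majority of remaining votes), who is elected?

A

Round 1: C 7, A 6, D 1, B 4. Eliminate D.
Round 2: C 8, A 6, B 4. Eliminate B.
Round 3: C 8, A 10. A has a majority.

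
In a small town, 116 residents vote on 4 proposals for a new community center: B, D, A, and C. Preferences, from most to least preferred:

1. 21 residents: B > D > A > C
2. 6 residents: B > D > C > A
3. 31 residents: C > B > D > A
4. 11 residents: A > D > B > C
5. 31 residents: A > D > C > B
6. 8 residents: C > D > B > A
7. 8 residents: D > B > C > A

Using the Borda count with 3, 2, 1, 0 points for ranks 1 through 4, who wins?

B: 21·3 + 6·3 + 31·2 + 11·1 + 31·0 + 8·1 + 8·2 = 178
D: 21·2 + 6·2 + 31·1 + 11·2 + 31·2 + 8·2 + 8·3 = 209
A: 21·1 + 6·0 + 31·0 + 11·3 + 31·3 + 8·0 + 8·0 = 147
C: 21·0 + 6·1 + 31·3 + 11·0 + 31·1 + 8·3 + 8·1 = 162
D has the highest Borda score (209).

D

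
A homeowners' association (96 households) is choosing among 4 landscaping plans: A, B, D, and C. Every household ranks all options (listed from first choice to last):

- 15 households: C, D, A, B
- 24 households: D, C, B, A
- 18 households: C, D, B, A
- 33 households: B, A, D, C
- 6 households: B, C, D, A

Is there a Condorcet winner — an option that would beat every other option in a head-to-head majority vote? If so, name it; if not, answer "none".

D

D vs A: 63–33 for D.
D vs B: 57–39 for D.
D vs C: 57–39 for D.
D beats every other option head-to-head.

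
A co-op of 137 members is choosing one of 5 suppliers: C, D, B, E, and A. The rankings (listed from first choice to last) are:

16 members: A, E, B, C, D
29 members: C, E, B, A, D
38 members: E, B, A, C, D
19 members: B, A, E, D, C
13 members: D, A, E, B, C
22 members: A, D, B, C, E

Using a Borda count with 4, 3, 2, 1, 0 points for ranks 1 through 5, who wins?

C: 16·1 + 29·4 + 38·1 + 19·0 + 13·0 + 22·1 = 192
D: 16·0 + 29·0 + 38·0 + 19·1 + 13·4 + 22·3 = 137
B: 16·2 + 29·2 + 38·3 + 19·4 + 13·1 + 22·2 = 337
E: 16·3 + 29·3 + 38·4 + 19·2 + 13·2 + 22·0 = 351
A: 16·4 + 29·1 + 38·2 + 19·3 + 13·3 + 22·4 = 353
A has the highest Borda score (353).

A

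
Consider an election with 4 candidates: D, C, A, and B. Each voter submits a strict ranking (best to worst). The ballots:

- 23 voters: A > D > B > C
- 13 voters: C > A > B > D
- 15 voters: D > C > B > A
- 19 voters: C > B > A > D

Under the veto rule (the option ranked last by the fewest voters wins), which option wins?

B

Last-place votes: D 32, C 23, A 15, B 0.
B is ranked last by the fewest voters, so B wins.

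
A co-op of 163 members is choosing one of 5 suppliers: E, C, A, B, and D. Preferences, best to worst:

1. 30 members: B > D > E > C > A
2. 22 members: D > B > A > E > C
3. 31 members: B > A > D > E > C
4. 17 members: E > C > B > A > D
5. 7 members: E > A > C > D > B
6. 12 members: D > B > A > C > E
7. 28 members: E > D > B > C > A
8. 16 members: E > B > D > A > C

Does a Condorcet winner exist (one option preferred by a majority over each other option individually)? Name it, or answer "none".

B vs E: 95–68 for B.
B vs C: 139–24 for B.
B vs A: 156–7 for B.
B vs D: 94–69 for B.
B beats every other option head-to-head.

B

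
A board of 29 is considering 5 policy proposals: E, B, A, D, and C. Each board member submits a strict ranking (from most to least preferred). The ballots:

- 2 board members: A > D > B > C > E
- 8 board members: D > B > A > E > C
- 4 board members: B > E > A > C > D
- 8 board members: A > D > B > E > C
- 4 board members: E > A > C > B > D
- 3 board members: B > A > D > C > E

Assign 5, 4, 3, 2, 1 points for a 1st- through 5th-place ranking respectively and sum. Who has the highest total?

E: 2·1 + 8·2 + 4·4 + 8·2 + 4·5 + 3·1 = 73
B: 2·3 + 8·4 + 4·5 + 8·3 + 4·2 + 3·5 = 105
A: 2·5 + 8·3 + 4·3 + 8·5 + 4·4 + 3·4 = 114
D: 2·4 + 8·5 + 4·1 + 8·4 + 4·1 + 3·3 = 97
C: 2·2 + 8·1 + 4·2 + 8·1 + 4·3 + 3·2 = 46
A has the highest Borda score (114).

A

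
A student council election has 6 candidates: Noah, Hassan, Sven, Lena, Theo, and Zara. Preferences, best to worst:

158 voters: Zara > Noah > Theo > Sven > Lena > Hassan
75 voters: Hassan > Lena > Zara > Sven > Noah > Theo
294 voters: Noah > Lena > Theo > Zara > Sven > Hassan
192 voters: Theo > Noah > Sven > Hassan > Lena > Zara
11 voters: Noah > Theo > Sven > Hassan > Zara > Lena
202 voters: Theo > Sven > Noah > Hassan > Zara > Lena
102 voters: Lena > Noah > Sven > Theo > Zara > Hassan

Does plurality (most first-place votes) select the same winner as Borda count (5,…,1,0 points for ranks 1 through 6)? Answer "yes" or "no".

Plurality — first-place votes: Noah 305, Hassan 75, Sven 0, Lena 102, Theo 394, Zara 158. Winner: Theo.
Borda — scores: Noah 4014, Hassan 1185, Sven 2483, Lena 2336, Theo 3574, Zara 1918. Winner: Noah.
The two methods disagree.

no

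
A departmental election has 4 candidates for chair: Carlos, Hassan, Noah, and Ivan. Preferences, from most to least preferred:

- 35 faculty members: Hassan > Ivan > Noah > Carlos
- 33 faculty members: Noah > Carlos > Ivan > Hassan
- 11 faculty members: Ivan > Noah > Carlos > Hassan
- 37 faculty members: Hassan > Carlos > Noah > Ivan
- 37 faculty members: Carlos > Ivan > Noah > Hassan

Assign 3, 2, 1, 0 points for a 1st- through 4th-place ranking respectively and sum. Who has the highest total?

Carlos: 35·0 + 33·2 + 11·1 + 37·2 + 37·3 = 262
Hassan: 35·3 + 33·0 + 11·0 + 37·3 + 37·0 = 216
Noah: 35·1 + 33·3 + 11·2 + 37·1 + 37·1 = 230
Ivan: 35·2 + 33·1 + 11·3 + 37·0 + 37·2 = 210
Carlos has the highest Borda score (262).

Carlos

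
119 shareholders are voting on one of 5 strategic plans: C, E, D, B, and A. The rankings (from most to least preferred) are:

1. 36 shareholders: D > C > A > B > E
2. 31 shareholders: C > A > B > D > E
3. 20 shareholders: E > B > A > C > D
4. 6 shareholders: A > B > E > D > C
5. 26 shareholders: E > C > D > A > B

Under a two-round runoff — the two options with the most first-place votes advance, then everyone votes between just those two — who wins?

Round 1 first-place votes: C 31, E 46, D 36, B 0, A 6.
E and D advance.
Runoff: E is preferred to D by 52 voters; D by 67.
D wins the runoff.

D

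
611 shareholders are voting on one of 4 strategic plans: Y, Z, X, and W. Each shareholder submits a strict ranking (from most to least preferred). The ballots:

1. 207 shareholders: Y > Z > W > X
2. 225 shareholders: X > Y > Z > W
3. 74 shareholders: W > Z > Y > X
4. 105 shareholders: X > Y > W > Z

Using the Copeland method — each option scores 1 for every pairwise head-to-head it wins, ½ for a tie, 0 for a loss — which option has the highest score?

X

Y: beats Z and W; loses to X → score 2.
Z: beats W; loses to Y and X → score 1.
X: beats Y, Z, and W → score 3.
W: loses to Y, Z, and X → score 0.
X has the best pairwise record.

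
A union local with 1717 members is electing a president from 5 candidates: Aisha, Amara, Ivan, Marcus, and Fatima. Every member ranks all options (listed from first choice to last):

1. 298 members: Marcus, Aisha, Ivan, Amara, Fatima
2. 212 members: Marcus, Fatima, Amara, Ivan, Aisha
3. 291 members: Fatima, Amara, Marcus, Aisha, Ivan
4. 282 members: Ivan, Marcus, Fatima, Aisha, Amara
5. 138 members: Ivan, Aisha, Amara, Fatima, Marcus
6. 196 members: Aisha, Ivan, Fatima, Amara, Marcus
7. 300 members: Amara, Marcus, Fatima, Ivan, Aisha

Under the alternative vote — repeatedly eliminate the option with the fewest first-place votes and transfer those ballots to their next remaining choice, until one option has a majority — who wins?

Round 1: Aisha 196, Amara 300, Ivan 420, Marcus 510, Fatima 291. Eliminate Aisha.
Round 2: Amara 300, Ivan 616, Marcus 510, Fatima 291. Eliminate Fatima.
Round 3: Amara 591, Ivan 616, Marcus 510. Eliminate Marcus.
Round 4: Amara 803, Ivan 914. Ivan has a majority.

Ivan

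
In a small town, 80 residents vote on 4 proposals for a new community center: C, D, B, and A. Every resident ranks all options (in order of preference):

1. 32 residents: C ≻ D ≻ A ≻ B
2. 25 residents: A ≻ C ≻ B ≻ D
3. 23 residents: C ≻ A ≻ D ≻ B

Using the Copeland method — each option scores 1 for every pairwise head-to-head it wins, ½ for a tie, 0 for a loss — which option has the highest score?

C

C: beats D, B, and A → score 3.
D: beats B; loses to C and A → score 1.
B: loses to C, D, and A → score 0.
A: beats D and B; loses to C → score 2.
C has the best pairwise record.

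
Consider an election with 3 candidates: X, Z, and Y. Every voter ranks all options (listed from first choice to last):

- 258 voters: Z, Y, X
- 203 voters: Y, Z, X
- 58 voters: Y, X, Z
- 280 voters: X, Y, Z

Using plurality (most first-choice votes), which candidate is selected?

X

First-place votes: X 280, Z 258, Y 261.
X has the most first-place votes.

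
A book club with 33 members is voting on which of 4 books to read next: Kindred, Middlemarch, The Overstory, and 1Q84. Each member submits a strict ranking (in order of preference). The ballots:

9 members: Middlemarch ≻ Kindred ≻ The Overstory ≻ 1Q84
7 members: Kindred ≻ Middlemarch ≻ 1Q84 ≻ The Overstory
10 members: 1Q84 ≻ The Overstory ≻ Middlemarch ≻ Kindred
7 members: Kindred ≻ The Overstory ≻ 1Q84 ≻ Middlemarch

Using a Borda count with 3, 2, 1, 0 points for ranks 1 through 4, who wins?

Kindred

Kindred: 9·2 + 7·3 + 10·0 + 7·3 = 60
Middlemarch: 9·3 + 7·2 + 10·1 + 7·0 = 51
The Overstory: 9·1 + 7·0 + 10·2 + 7·2 = 43
1Q84: 9·0 + 7·1 + 10·3 + 7·1 = 44
Kindred has the highest Borda score (60).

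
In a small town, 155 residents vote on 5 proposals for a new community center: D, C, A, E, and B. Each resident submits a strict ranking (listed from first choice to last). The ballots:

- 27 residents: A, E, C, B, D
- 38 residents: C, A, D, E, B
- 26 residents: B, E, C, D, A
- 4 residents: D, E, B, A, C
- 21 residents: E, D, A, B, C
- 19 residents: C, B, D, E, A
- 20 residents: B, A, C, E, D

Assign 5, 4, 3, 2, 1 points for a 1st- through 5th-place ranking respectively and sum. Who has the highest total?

C

D: 27·1 + 38·3 + 26·2 + 4·5 + 21·4 + 19·3 + 20·1 = 374
C: 27·3 + 38·5 + 26·3 + 4·1 + 21·1 + 19·5 + 20·3 = 529
A: 27·5 + 38·4 + 26·1 + 4·2 + 21·3 + 19·1 + 20·4 = 483
E: 27·4 + 38·2 + 26·4 + 4·4 + 21·5 + 19·2 + 20·2 = 487
B: 27·2 + 38·1 + 26·5 + 4·3 + 21·2 + 19·4 + 20·5 = 452
C has the highest Borda score (529).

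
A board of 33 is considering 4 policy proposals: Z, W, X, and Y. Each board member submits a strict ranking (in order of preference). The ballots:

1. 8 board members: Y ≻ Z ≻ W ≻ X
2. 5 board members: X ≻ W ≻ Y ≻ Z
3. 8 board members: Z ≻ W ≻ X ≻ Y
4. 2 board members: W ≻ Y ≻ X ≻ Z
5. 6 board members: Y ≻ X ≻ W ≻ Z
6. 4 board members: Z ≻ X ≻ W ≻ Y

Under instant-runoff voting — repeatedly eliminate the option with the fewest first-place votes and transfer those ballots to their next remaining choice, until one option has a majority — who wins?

Round 1: Z 12, W 2, X 5, Y 14. Eliminate W.
Round 2: Z 12, X 5, Y 16. Eliminate X.
Round 3: Z 12, Y 21. Y has a majority.

Y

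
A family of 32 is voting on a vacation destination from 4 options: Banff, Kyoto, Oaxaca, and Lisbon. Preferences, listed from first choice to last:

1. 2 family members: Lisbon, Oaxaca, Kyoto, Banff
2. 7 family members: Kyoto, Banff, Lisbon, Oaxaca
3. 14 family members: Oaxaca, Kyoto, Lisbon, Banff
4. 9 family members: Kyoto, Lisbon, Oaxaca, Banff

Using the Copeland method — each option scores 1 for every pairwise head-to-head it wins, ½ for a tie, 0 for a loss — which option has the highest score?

Banff: loses to Kyoto, Oaxaca, and Lisbon → score 0.
Kyoto: beats Banff and Lisbon; ties Oaxaca → score 2.5.
Oaxaca: beats Banff; ties Kyoto; loses to Lisbon → score 1.5.
Lisbon: beats Banff and Oaxaca; loses to Kyoto → score 2.
Kyoto has the best pairwise record.

Kyoto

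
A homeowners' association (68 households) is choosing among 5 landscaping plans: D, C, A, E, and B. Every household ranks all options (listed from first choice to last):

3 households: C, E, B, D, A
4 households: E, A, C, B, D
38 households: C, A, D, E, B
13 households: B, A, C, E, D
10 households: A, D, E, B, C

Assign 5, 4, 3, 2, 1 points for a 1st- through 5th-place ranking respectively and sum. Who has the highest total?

A

D: 3·2 + 4·1 + 38·3 + 13·1 + 10·4 = 177
C: 3·5 + 4·3 + 38·5 + 13·3 + 10·1 = 266
A: 3·1 + 4·4 + 38·4 + 13·4 + 10·5 = 273
E: 3·4 + 4·5 + 38·2 + 13·2 + 10·3 = 164
B: 3·3 + 4·2 + 38·1 + 13·5 + 10·2 = 140
A has the highest Borda score (273).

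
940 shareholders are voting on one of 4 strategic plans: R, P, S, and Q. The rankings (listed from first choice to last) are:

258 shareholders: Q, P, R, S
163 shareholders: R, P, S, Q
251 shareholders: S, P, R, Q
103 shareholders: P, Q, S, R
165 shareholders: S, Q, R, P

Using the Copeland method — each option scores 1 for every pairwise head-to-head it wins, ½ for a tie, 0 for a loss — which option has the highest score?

P

R: loses to P, S, and Q → score 0.
P: beats R, S, and Q → score 3.
S: beats R and Q; loses to P → score 2.
Q: beats R; loses to P and S → score 1.
P has the best pairwise record.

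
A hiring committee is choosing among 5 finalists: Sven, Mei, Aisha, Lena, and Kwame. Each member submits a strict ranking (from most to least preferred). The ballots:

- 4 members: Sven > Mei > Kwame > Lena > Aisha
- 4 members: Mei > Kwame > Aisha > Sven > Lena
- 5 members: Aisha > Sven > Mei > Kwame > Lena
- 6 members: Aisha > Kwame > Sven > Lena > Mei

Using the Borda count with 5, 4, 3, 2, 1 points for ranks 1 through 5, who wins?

Aisha

Sven: 4·5 + 4·2 + 5·4 + 6·3 = 66
Mei: 4·4 + 4·5 + 5·3 + 6·1 = 57
Aisha: 4·1 + 4·3 + 5·5 + 6·5 = 71
Lena: 4·2 + 4·1 + 5·1 + 6·2 = 29
Kwame: 4·3 + 4·4 + 5·2 + 6·4 = 62
Aisha has the highest Borda score (71).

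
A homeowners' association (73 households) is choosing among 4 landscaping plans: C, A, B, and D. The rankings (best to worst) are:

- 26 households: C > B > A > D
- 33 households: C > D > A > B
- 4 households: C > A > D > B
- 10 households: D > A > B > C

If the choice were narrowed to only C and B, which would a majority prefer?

Voters preferring C to B: 63; preferring B to C: 10.
C wins the head-to-head.

C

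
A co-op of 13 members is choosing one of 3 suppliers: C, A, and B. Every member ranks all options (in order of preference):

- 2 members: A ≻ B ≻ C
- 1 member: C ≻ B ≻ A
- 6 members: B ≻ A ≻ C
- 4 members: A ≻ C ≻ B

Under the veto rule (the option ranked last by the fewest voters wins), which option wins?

Last-place votes: C 8, A 1, B 4.
A is ranked last by the fewest voters, so A wins.

A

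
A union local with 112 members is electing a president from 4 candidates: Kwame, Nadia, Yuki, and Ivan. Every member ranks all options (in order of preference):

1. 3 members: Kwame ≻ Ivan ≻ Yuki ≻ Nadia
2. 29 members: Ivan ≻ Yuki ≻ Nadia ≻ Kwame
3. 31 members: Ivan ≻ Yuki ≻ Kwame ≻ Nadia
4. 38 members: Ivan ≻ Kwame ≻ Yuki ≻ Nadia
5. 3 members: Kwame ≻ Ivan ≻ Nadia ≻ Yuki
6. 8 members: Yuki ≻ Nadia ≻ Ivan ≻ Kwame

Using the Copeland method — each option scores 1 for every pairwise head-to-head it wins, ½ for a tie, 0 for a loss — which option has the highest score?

Kwame: beats Nadia; loses to Yuki and Ivan → score 1.
Nadia: loses to Kwame, Yuki, and Ivan → score 0.
Yuki: beats Kwame and Nadia; loses to Ivan → score 2.
Ivan: beats Kwame, Nadia, and Yuki → score 3.
Ivan has the best pairwise record.

Ivan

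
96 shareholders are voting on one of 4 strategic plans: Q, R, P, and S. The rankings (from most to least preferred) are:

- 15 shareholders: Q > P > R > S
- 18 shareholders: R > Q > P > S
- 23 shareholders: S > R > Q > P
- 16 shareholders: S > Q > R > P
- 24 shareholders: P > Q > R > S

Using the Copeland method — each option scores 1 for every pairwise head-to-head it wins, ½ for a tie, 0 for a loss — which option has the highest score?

Q

Q: beats R, P, and S → score 3.
R: beats P and S; loses to Q → score 2.
P: beats S; loses to Q and R → score 1.
S: loses to Q, R, and P → score 0.
Q has the best pairwise record.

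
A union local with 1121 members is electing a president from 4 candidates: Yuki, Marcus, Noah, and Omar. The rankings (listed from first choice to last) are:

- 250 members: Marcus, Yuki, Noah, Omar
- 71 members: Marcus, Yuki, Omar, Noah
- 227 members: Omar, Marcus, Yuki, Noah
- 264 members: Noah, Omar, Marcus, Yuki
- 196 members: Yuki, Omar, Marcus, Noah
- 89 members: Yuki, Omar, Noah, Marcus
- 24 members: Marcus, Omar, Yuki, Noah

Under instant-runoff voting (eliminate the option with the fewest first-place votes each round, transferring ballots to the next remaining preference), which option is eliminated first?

Round 1: Yuki 285, Marcus 345, Noah 264, Omar 227. Eliminate Omar.

Omar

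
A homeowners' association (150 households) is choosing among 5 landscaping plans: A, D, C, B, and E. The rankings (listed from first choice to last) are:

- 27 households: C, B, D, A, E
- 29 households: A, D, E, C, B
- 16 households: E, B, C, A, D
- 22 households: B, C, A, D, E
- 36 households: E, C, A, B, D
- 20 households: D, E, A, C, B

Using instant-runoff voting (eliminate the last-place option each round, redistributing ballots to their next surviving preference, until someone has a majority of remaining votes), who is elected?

Round 1: A 29, D 20, C 27, B 22, E 52. Eliminate D.
Round 2: A 29, C 27, B 22, E 72. Eliminate B.
Round 3: A 29, C 49, E 72. Eliminate A.
Round 4: C 49, E 101. E has a majority.

E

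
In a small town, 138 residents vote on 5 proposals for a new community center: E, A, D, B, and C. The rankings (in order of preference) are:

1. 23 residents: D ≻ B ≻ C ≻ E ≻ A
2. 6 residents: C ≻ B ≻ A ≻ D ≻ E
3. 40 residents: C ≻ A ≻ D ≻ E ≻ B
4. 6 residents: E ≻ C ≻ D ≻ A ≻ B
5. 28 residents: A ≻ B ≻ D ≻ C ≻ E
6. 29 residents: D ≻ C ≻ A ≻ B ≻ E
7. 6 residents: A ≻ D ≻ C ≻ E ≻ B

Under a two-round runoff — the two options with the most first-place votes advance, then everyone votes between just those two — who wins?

Round 1 first-place votes: E 6, A 34, D 52, B 0, C 46.
D and C advance.
Runoff: D is preferred to C by 86 voters; C by 52.
D wins the runoff.

D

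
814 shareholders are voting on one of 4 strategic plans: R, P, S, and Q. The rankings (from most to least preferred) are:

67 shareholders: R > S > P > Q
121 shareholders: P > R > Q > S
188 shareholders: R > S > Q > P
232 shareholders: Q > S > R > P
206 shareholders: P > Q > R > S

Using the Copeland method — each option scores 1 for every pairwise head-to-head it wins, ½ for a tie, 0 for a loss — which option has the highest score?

R: beats P and S; loses to Q → score 2.
P: loses to R, S, and Q → score 0.
S: beats P; loses to R and Q → score 1.
Q: beats R, P, and S → score 3.
Q has the best pairwise record.

Q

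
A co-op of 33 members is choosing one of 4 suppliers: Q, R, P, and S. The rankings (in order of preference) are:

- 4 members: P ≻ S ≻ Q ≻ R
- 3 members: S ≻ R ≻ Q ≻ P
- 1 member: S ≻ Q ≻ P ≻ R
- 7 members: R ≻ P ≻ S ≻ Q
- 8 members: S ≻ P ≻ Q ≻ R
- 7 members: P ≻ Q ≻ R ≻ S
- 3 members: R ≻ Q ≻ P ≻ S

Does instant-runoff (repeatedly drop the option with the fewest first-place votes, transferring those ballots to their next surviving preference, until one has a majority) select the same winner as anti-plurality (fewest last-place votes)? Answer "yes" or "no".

yes

Instant-runoff — R1 Q 0, R 10, P 11, S 12 (Q out); R2 R 10, P 11, S 12 (R out); R3 P 21, S 12 (P winner). Winner: P.
Anti-plurality — last-place votes: Q 7, R 13, P 3, S 10. Winner: P.
The two methods agree.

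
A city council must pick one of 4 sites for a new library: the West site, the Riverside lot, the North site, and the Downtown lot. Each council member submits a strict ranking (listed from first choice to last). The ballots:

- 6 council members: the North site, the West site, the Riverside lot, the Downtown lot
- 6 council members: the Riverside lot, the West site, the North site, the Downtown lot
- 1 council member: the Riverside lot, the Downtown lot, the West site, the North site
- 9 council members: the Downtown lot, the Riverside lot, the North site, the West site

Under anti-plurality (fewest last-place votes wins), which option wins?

the Riverside lot

Last-place votes: the West site 9, the Riverside lot 0, the North site 1, the Downtown lot 12.
the Riverside lot is ranked last by the fewest voters, so the Riverside lot wins.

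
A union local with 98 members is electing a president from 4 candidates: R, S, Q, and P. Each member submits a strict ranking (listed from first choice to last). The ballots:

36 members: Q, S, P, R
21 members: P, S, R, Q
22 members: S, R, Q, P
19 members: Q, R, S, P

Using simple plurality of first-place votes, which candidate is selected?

Q

First-place votes: R 0, S 22, Q 55, P 21.
Q has the most first-place votes.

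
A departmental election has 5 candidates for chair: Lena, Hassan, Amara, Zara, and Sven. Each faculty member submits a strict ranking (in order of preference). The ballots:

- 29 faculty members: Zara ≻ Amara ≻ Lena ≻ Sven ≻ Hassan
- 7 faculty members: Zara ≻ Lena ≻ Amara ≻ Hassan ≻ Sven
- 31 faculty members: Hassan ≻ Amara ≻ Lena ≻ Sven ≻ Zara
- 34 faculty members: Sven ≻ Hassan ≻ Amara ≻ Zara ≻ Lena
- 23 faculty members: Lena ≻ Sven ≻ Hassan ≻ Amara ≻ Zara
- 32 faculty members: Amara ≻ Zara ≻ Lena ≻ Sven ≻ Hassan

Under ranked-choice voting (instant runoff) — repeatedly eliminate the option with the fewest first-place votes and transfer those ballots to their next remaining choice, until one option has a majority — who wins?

Round 1: Lena 23, Hassan 31, Amara 32, Zara 36, Sven 34. Eliminate Lena.
Round 2: Hassan 31, Amara 32, Zara 36, Sven 57. Eliminate Hassan.
Round 3: Amara 63, Zara 36, Sven 57. Eliminate Zara.
Round 4: Amara 99, Sven 57. Amara has a majority.

Amara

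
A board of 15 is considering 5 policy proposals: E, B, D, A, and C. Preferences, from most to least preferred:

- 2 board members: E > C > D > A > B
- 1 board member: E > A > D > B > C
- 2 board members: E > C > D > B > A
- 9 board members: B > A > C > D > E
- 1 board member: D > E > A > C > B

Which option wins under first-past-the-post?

First-place votes: E 5, B 9, D 1, A 0, C 0.
B has the most first-place votes.

B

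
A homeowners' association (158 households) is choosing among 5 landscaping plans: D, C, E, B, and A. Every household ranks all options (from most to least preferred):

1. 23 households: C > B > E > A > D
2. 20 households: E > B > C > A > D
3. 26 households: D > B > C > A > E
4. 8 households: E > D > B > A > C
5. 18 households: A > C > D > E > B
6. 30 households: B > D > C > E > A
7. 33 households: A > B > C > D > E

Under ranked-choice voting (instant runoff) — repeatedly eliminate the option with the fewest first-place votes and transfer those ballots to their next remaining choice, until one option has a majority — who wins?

B

Round 1: D 26, C 23, E 28, B 30, A 51. Eliminate C.
Round 2: D 26, E 28, B 53, A 51. Eliminate D.
Round 3: E 28, B 79, A 51. Eliminate E.
Round 4: B 107, A 51. B has a majority.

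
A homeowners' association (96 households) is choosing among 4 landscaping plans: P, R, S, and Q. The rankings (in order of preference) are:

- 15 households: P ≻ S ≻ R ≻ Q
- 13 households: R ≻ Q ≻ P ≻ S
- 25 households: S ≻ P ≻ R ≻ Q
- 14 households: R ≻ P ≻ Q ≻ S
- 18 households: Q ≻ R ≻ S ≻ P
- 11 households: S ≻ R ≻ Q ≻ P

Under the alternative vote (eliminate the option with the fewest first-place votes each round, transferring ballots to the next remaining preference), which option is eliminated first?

P

Round 1: P 15, R 27, S 36, Q 18. Eliminate P.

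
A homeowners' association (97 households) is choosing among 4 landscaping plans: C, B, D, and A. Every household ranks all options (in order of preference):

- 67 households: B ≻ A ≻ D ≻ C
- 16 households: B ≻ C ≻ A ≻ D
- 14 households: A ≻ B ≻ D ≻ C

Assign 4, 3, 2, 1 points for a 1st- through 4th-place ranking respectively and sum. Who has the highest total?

C: 67·1 + 16·3 + 14·1 = 129
B: 67·4 + 16·4 + 14·3 = 374
D: 67·2 + 16·1 + 14·2 = 178
A: 67·3 + 16·2 + 14·4 = 289
B has the highest Borda score (374).

B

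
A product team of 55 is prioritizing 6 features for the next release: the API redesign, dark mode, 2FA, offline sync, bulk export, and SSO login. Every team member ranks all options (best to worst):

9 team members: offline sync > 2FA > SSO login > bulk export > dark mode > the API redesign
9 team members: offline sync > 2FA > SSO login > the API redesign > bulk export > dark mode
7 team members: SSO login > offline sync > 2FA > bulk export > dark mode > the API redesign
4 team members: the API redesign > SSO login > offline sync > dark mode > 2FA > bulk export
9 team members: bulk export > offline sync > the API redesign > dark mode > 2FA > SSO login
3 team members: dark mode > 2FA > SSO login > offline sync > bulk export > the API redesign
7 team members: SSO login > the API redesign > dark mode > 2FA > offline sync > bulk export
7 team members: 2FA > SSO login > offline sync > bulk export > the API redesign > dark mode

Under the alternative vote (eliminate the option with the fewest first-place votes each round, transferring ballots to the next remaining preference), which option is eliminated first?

Round 1: the API redesign 4, dark mode 3, 2FA 7, offline sync 18, bulk export 9, SSO login 14. Eliminate dark mode.

dark mode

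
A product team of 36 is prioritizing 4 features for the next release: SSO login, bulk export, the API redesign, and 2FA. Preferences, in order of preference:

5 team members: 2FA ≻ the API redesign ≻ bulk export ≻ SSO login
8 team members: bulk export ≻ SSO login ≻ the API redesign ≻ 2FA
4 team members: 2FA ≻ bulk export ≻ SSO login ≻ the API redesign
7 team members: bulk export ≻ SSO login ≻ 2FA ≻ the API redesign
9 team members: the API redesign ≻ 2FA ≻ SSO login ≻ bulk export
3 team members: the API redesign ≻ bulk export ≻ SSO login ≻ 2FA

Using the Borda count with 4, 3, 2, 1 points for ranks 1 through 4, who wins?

bulk export

SSO login: 5·1 + 8·3 + 4·2 + 7·3 + 9·2 + 3·2 = 82
bulk export: 5·2 + 8·4 + 4·3 + 7·4 + 9·1 + 3·3 = 100
the API redesign: 5·3 + 8·2 + 4·1 + 7·1 + 9·4 + 3·4 = 90
2FA: 5·4 + 8·1 + 4·4 + 7·2 + 9·3 + 3·1 = 88
bulk export has the highest Borda score (100).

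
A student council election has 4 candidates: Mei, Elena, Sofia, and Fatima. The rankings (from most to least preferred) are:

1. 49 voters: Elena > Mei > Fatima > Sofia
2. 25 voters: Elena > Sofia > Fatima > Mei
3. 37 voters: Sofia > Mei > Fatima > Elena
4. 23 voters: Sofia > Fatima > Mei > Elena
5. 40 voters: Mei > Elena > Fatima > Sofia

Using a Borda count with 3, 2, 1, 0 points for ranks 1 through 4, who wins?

Mei

Mei: 49·2 + 25·0 + 37·2 + 23·1 + 40·3 = 315
Elena: 49·3 + 25·3 + 37·0 + 23·0 + 40·2 = 302
Sofia: 49·0 + 25·2 + 37·3 + 23·3 + 40·0 = 230
Fatima: 49·1 + 25·1 + 37·1 + 23·2 + 40·1 = 197
Mei has the highest Borda score (315).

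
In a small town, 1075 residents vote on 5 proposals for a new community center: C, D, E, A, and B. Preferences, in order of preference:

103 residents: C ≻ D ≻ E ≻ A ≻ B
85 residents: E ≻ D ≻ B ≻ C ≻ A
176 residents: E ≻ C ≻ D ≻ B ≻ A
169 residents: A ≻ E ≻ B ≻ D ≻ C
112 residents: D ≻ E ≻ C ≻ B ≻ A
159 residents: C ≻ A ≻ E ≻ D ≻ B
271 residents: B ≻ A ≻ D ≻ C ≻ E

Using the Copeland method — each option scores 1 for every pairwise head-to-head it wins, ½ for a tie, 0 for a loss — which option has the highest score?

E

C: beats A and B; loses to D and E → score 2.
D: beats C and B; loses to E and A → score 2.
E: beats C, D, and B; loses to A → score 3.
A: beats D and E; loses to C and B → score 2.
B: beats A; loses to C, D, and E → score 1.
E has the best pairwise record.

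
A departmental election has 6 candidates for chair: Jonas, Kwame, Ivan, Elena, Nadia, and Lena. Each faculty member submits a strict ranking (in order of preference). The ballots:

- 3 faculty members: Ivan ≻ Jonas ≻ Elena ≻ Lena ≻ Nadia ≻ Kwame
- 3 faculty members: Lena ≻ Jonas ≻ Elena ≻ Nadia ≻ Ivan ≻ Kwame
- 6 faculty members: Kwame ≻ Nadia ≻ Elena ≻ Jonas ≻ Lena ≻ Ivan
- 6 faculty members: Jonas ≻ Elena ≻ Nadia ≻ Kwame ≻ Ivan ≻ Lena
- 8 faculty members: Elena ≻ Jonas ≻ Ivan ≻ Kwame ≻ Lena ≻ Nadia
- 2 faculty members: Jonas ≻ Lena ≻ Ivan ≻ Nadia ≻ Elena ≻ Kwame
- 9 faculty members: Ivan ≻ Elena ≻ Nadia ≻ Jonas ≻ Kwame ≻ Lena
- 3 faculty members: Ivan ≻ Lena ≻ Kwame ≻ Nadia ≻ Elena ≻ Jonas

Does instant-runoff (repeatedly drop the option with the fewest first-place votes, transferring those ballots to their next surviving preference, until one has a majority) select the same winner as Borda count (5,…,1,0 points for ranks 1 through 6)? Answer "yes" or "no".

yes

Instant-runoff — R1 Jonas 8, Kwame 6, Ivan 15, Elena 8, Nadia 0, Lena 3 (Nadia out); R2 Jonas 8, Kwame 6, Ivan 15, Elena 8, Lena 3 (Lena out); R3 Jonas 11, Kwame 6, Ivan 15, Elena 8 (Kwame out); R4 Jonas 11, Ivan 15, Elena 14 (Jonas out); R5 Ivan 17, Elena 23 (Elena winner). Winner: Elena.
Borda — scores: Jonas 126, Kwame 76, Ivan 114, Elena 141, Nadia 88, Lena 55. Winner: Elena.
The two methods agree.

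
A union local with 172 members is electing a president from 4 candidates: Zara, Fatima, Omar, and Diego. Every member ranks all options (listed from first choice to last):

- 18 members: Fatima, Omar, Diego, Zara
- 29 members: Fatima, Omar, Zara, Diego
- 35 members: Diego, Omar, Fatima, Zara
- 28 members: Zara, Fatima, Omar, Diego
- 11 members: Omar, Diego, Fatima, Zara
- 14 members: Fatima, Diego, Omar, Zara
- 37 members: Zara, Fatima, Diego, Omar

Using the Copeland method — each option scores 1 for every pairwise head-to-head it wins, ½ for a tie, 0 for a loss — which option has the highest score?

Zara: beats Diego; loses to Fatima and Omar → score 1.
Fatima: beats Zara, Omar, and Diego → score 3.
Omar: beats Zara; ties Diego; loses to Fatima → score 1.5.
Diego: ties Omar; loses to Zara and Fatima → score 0.5.
Fatima has the best pairwise record.

Fatima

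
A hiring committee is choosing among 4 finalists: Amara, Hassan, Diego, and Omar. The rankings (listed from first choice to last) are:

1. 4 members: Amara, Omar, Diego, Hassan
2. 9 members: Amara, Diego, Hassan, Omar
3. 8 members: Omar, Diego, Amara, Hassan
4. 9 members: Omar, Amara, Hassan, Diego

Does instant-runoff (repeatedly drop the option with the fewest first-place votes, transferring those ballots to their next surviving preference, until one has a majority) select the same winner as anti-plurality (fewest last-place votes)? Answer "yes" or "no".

Instant-runoff — R1 Amara 13, Hassan 0, Diego 0, Omar 17 (Omar winner). Winner: Omar.
Anti-plurality — last-place votes: Amara 0, Hassan 12, Diego 9, Omar 9. Winner: Amara.
The two methods disagree.

no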